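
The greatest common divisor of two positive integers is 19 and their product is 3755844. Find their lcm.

Since gcd(m,n)·lcm(m,n) = mn, lcm = 3755844/19 = 197676.

197676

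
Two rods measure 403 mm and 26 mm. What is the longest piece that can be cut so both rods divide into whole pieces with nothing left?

Euclid: 403 = 15·26 + 13; 26 = 2·13 + 0. Last nonzero remainder: 13.

13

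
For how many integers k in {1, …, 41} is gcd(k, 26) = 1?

Prime factors of 26: 2, 13. Count integers ≤ 41 divisible by none of them.
By inclusion–exclusion: 41 − ⌊41/2⌋ − ⌊41/13⌋ + ⌊41/26⌋ = 19.

19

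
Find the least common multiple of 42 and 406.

gcd first: 406 = 9·42 + 28; 42 = 1·28 + 14; 28 = 2·14 + 0 → gcd = 14
lcm = 42·406/gcd = 17052/14 = 1218

1218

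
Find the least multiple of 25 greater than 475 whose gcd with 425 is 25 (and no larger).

425 = 25·17. Any k with gcd(k, 425) = 25 is a multiple of 25, say 25s, with s coprime to 17.
Need s > 475/25, so s ≥ 20. First s ≥ 20 with gcd(s, 17) = 1 is s = 20. Thus k = 25·20 = 500.

500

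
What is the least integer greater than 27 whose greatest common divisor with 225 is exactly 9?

gcd(x, 225) = 9 forces 9 | x; write x = 9s. Then gcd(9s, 9·25) = 9·gcd(s, 25), so need gcd(s, 25) = 1.
9s > 27 gives s ≥ 4. The least s ≥ 4 coprime to 25 is 4, so x = 9·4 = 36.

36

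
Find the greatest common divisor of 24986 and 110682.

24986 = 2 · 13 · 31²
110682 = 2 · 3² · 11 · 13 · 43
Common: 2 · 13 = 26

26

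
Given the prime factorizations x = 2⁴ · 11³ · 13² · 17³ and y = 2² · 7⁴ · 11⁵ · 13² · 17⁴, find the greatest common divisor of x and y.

min exponent per shared prime: 2² · 11³ · 13² · 17³ = 4420501228

4420501228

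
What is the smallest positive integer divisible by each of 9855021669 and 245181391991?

9855021669 = 3 · 17² · 19² · 23 · 37²; 245181391991 = 17² · 19² · 31 · 41 · 43²
max exponents: 3 · 17² · 19² · 23 · 31 · 37² · 41 · 43² = 23160079468861851

23160079468861851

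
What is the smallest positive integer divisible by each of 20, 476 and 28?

2380

20 = 2² · 5; 476 = 2² · 7 · 17; 28 = 2² · 7
lcm takes max exponent of each prime: 2² · 5 · 7 · 17 = 2380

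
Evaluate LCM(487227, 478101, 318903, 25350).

14449861668450

487227 = 3 · 13² · 31²; 478101 = 3 · 13² · 23 · 41; 318903 = 3 · 13² · 17 · 37; 25350 = 2 · 3 · 5² · 13²
lcm takes max exponent of each prime: 2 · 3 · 5² · 13² · 17 · 23 · 31² · 37 · 41 = 14449861668450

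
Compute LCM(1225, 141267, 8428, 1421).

17615994900

1225 = 5² · 7²; 141267 = 3 · 7² · 31²; 8428 = 2² · 7² · 43; 1421 = 7² · 29
lcm takes max exponent of each prime: 2² · 3 · 5² · 7² · 29 · 31² · 43 = 17615994900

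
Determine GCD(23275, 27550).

23275 = 5² · 7² · 19
27550 = 2 · 5² · 19 · 29
Common: 5² · 19 = 475

475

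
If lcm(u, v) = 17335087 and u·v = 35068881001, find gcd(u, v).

From gcd × lcm = uv: gcd = 35068881001 / 17335087 = 2023.

2023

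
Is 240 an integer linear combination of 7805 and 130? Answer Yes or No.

Yes

gcd(7805, 130): 7805 = 60·130 + 5; 130 = 26·5 + 0 → 5
5 divides 240, so a solution exists.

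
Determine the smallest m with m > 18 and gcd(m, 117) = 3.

21

Multiples of 3 above 18: 3·7, 3·8, … . Need the cofactor coprime to 117/3 = 39.
Checking s = 7, 8, … the first with gcd(s, 39) = 1 is s = 7, giving 21.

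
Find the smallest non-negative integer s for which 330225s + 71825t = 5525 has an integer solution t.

52

Euclid: 330225 = 4·71825 + 42925; 71825 = 1·42925 + 28900; 42925 = 1·28900 + 14025; 28900 = 2·14025 + 850; 14025 = 16·850 + 425; 850 = 2·425 + 0 → gcd = 425; 5525 = 425·13.
Back-substitution yields 330225·(82) + 71825·(-377) = 425, so one solution is s = 82·13 = 1066, t = -377·13 = -4901.
Solutions in s differ by 71825/425 = 169; the one in [0, 169) is 1066 mod 169 = 52.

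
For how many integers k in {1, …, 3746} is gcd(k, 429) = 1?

2097

429 = 3·11·13. Inclusion–exclusion on these primes:
3746 − ⌊3746/3⌋ − ⌊3746/11⌋ − ⌊3746/13⌋ + ⌊3746/33⌋ + ⌊3746/39⌋ + ⌊3746/143⌋ − ⌊3746/429⌋ = 2097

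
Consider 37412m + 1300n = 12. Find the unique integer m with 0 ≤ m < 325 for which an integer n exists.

gcd(37412, 1300) = 4 (Euclid: 37412 = 28·1300 + 1012; 1300 = 1·1012 + 288; 1012 = 3·288 + 148; 288 = 1·148 + 140; 148 = 1·140 + 8; 140 = 17·8 + 4; 8 = 2·4 + 0), and 4 | 12.
Extended Euclid: 37412·(-158) + 1300·(4547) = 4. Scale by 3: m₀ = -474.
General solution m = m₀ + 325t; reducing mod 325 gives m = 176 (and n = -5065).

176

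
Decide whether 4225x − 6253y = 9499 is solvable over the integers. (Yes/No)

No

By Bézout, 4225x − 6253y = 9499 has integer solutions iff gcd(4225, 6253) | 9499.
Euclid: 6253 = 1·4225 + 2028; 4225 = 2·2028 + 169; 2028 = 12·169 + 0. gcd = 169; 9499 mod 169 = 35. No.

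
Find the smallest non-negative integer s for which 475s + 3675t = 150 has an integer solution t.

39

gcd(475, 3675) = 25 (Euclid: 3675 = 7·475 + 350; 475 = 1·350 + 125; 350 = 2·125 + 100; 125 = 1·100 + 25; 100 = 4·25 + 0), and 25 | 150.
Extended Euclid: 475·(31) + 3675·(-4) = 25. Scale by 6: s₀ = 186.
General solution s = s₀ + 147k; reducing mod 147 gives s = 39 (and t = -5).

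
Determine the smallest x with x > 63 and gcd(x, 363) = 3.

69

gcd(x, 363) = 3 forces 3 | x; write x = 3s. Then gcd(3s, 3·121) = 3·gcd(s, 121), so need gcd(s, 121) = 1.
3s > 63 gives s ≥ 22. The least s ≥ 22 coprime to 121 is 23, so x = 3·23 = 69.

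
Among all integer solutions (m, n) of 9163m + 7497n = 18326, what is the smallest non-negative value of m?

Reduce mod 7497: 9163m ≡ 18326 (mod 7497). With g = gcd(9163, 7497) = 833 dividing 18326, divide through: 11m ≡ 22 (mod 9).
Since gcd(11, 9) = 1, m ≡ 22·(11)⁻¹ ≡ 2 (mod 9). Smallest non-negative: 2.

2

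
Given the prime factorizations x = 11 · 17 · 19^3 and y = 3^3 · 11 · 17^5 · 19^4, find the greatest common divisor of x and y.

1282633

min exponent per shared prime: 11 · 17 · 19^3 = 1282633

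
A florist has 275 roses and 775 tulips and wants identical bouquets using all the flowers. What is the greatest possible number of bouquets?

25

275 = 5² · 11
775 = 5² · 31
Common: 5² = 25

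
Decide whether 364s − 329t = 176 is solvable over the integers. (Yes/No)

gcd(364, 329): 364 = 1·329 + 35; 329 = 9·35 + 14; 35 = 2·14 + 7; 14 = 2·7 + 0 → 7
7 does not divide 176, so a solution does not exist.

No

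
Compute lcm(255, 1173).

5865

255 = 3 · 5 · 17; 1173 = 3 · 17 · 23
max exponents: 3 · 5 · 17 · 23 = 5865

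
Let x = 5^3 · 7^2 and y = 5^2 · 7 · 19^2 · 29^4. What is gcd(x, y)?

175

min exponent per shared prime: 5^2 · 7 = 175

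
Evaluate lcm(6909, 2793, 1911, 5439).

63141351

6909 = 3 · 7² · 47; 2793 = 3 · 7² · 19; 1911 = 3 · 7² · 13; 5439 = 3 · 7² · 37
lcm takes max exponent of each prime: 3 · 7² · 13 · 19 · 37 · 47 = 63141351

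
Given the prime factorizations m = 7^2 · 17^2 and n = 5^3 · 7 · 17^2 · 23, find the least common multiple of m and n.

40712875

max exponent per prime: 5^3 · 7^2 · 17^2 · 23 = 40712875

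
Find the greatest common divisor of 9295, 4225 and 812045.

gcd(9295, 4225): 9295 = 2·4225 + 845; 4225 = 5·845 + 0 → 845
gcd(845, 812045): 812045 = 961·845 + 0 → 845

845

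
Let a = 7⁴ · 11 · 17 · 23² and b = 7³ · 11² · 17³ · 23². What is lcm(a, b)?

755057397017

max exponent per prime: 7⁴ · 11² · 17³ · 23² = 755057397017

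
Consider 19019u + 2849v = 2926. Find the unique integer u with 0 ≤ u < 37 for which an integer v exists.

3

gcd(19019, 2849) = 77 (Euclid: 19019 = 6·2849 + 1925; 2849 = 1·1925 + 924; 1925 = 2·924 + 77; 924 = 12·77 + 0), and 77 | 2926.
Extended Euclid: 19019·(3) + 2849·(-20) = 77. Scale by 38: u₀ = 114.
General solution u = u₀ + 37t; reducing mod 37 gives u = 3 (and v = -19).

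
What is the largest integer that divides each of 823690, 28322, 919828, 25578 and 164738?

gcd(823690, 28322): 823690 = 29·28322 + 2352; 28322 = 12·2352 + 98; 2352 = 24·98 + 0 → 98
gcd(98, 919828): 919828 = 9386·98 + 0 → 98
gcd(98, 25578): 25578 = 261·98 + 0 → 98
gcd(98, 164738): 164738 = 1681·98 + 0 → 98

98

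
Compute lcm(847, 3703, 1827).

116944443

847 = 7 · 11²; 3703 = 7 · 23²; 1827 = 3² · 7 · 29
lcm takes max exponent of each prime: 3² · 7 · 11² · 23² · 29 = 116944443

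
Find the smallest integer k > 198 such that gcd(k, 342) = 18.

342 = 18·19. Any k with gcd(k, 342) = 18 is a multiple of 18, say 18s, with s coprime to 19.
Need s > 198/18, so s ≥ 12. First s ≥ 12 with gcd(s, 19) = 1 is s = 12. Thus k = 18·12 = 216.

216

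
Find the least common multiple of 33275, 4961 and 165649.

33275 = 5² · 11³; 4961 = 11² · 41; 165649 = 11² · 37²
lcm takes max exponent of each prime: 5² · 11³ · 37² · 41 = 1867692475

1867692475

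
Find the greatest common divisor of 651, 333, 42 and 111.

gcd(651, 333): 651 = 1·333 + 318; 333 = 1·318 + 15; 318 = 21·15 + 3; 15 = 5·3 + 0 → 3
gcd(3, 42): 42 = 14·3 + 0 → 3
gcd(3, 111): 111 = 37·3 + 0 → 3

3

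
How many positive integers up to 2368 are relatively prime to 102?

102 = 2·3·17. Inclusion–exclusion on these primes:
2368 − ⌊2368/2⌋ − ⌊2368/3⌋ − ⌊2368/17⌋ + ⌊2368/6⌋ + ⌊2368/34⌋ + ⌊2368/51⌋ − ⌊2368/102⌋ = 742

742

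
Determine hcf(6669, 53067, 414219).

gcd(6669, 53067): 53067 = 7·6669 + 6384; 6669 = 1·6384 + 285; 6384 = 22·285 + 114; 285 = 2·114 + 57; 114 = 2·57 + 0 → 57
gcd(57, 414219): 414219 = 7267·57 + 0 → 57

57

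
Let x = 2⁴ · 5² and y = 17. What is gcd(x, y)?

min exponent per shared prime: (none) = 1

1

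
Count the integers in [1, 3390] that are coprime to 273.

273 = 3·7·13. Inclusion–exclusion on these primes:
3390 − ⌊3390/3⌋ − ⌊3390/7⌋ − ⌊3390/13⌋ + ⌊3390/21⌋ + ⌊3390/39⌋ + ⌊3390/91⌋ − ⌊3390/273⌋ = 1788

1788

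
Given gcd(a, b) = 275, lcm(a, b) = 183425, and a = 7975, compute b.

6325

Using ab = gcd(a,b)·lcm(a,b) = 275·183425 = 50441875, we get b = 50441875/7975 = 6325.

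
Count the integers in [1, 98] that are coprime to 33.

60

33 = 3·11. Inclusion–exclusion on these primes:
98 − ⌊98/3⌋ − ⌊98/11⌋ + ⌊98/33⌋ = 60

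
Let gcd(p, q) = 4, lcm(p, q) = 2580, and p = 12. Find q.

p·q = gcd·lcm = 4·2580 = 10320, so q = 10320/12 = 860.

860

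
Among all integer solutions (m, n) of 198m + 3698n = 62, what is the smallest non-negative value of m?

gcd(198, 3698) = 2 (Euclid: 3698 = 18·198 + 134; 198 = 1·134 + 64; 134 = 2·64 + 6; 64 = 10·6 + 4; 6 = 1·4 + 2; 4 = 2·2 + 0), and 2 | 62.
Extended Euclid: 198·(-635) + 3698·(34) = 2. Scale by 31: m₀ = -19685.
General solution m = m₀ + 1849t; reducing mod 1849 gives m = 654 (and n = -35).

654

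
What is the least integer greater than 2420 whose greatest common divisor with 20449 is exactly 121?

2541

gcd(k, 20449) = 121 forces 121 | k; write k = 121s. Then gcd(121s, 121·169) = 121·gcd(s, 169), so need gcd(s, 169) = 1.
121s > 2420 gives s ≥ 21. The least s ≥ 21 coprime to 169 is 21, so k = 121·21 = 2541.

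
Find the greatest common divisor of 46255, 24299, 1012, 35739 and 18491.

gcd(46255, 24299): 46255 = 1·24299 + 21956; 24299 = 1·21956 + 2343; 21956 = 9·2343 + 869; 2343 = 2·869 + 605; 869 = 1·605 + 264; 605 = 2·264 + 77; 264 = 3·77 + 33; 77 = 2·33 + 11; 33 = 3·11 + 0 → 11
gcd(11, 1012): 1012 = 92·11 + 0 → 11
gcd(11, 35739): 35739 = 3249·11 + 0 → 11
gcd(11, 18491): 18491 = 1681·11 + 0 → 11

11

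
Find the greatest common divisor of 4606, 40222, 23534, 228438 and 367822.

4606 = 2 · 7² · 47; 40222 = 2 · 7 · 13² · 17; 23534 = 2 · 7 · 41²; 228438 = 2 · 3² · 7³ · 37; 367822 = 2 · 7 · 13 · 43 · 47
gcd takes min exponent of each prime: 2 · 7 = 14

14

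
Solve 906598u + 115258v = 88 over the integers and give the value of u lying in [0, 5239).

3987

Euclid: 906598 = 7·115258 + 99792; 115258 = 1·99792 + 15466; 99792 = 6·15466 + 6996; 15466 = 2·6996 + 1474; 6996 = 4·1474 + 1100; 1474 = 1·1100 + 374; 1100 = 2·374 + 352; 374 = 1·352 + 22; 352 = 16·22 + 0 → gcd = 22; 88 = 22·4.
Back-substitution yields 906598·(-313) + 115258·(2462) = 22, so one solution is u = -313·4 = -1252, v = 2462·4 = 9848.
Solutions in u differ by 115258/22 = 5239; the one in [0, 5239) is -1252 mod 5239 = 3987.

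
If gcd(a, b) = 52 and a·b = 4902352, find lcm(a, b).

Since gcd(a,b)·lcm(a,b) = ab, lcm = 4902352/52 = 94276.

94276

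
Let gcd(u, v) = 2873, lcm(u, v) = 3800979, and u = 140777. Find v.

77571

u·v = gcd·lcm = 2873·3800979 = 10920212667, so v = 10920212667/140777 = 77571.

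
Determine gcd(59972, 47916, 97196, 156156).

44

gcd(59972, 47916): 59972 = 1·47916 + 12056; 47916 = 3·12056 + 11748; 12056 = 1·11748 + 308; 11748 = 38·308 + 44; 308 = 7·44 + 0 → 44
gcd(44, 97196): 97196 = 2209·44 + 0 → 44
gcd(44, 156156): 156156 = 3549·44 + 0 → 44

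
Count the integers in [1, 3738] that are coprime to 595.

2412

595 = 5·7·17. Inclusion–exclusion on these primes:
3738 − ⌊3738/5⌋ − ⌊3738/7⌋ − ⌊3738/17⌋ + ⌊3738/35⌋ + ⌊3738/85⌋ + ⌊3738/119⌋ − ⌊3738/595⌋ = 2412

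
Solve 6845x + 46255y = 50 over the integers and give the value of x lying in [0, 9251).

5183

Euclid: 46255 = 6·6845 + 5185; 6845 = 1·5185 + 1660; 5185 = 3·1660 + 205; 1660 = 8·205 + 20; 205 = 10·20 + 5; 20 = 4·5 + 0 → gcd = 5; 50 = 5·10.
Back-substitution yields 6845·(-2257) + 46255·(334) = 5, so one solution is x = -2257·10 = -22570, y = 334·10 = 3340.
Solutions in x differ by 46255/5 = 9251; the one in [0, 9251) is -22570 mod 9251 = 5183.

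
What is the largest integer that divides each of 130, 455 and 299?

gcd(130, 455): 455 = 3·130 + 65; 130 = 2·65 + 0 → 65
gcd(65, 299): 299 = 4·65 + 39; 65 = 1·39 + 26; 39 = 1·26 + 13; 26 = 2·13 + 0 → 13

13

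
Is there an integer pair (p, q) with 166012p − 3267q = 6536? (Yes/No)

By Bézout, 166012p − 3267q = 6536 has integer solutions iff gcd(166012, 3267) | 6536.
Euclid: 166012 = 50·3267 + 2662; 3267 = 1·2662 + 605; 2662 = 4·605 + 242; 605 = 2·242 + 121; 242 = 2·121 + 0. gcd = 121; 6536 mod 121 = 2. No.

No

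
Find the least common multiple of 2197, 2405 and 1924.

2197 = 13³; 2405 = 5 · 13 · 37; 1924 = 2² · 13 · 37
lcm takes max exponent of each prime: 2² · 5 · 13³ · 37 = 1625780

1625780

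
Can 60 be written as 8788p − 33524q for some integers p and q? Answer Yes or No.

gcd(8788, 33524): 33524 = 3·8788 + 7160; 8788 = 1·7160 + 1628; 7160 = 4·1628 + 648; 1628 = 2·648 + 332; 648 = 1·332 + 316; 332 = 1·316 + 16; 316 = 19·16 + 12; 16 = 1·12 + 4; 12 = 3·4 + 0 → 4
4 divides 60, so a solution exists.

Yes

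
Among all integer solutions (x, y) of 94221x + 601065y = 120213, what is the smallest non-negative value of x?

148

Reduce mod 601065: 94221x ≡ 120213 (mod 601065). With g = gcd(94221, 601065) = 3249 dividing 120213, divide through: 29x ≡ 37 (mod 185).
Since gcd(29, 185) = 1, x ≡ 37·(29)⁻¹ ≡ 148 (mod 185). Smallest non-negative: 148.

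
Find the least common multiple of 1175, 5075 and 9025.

86107525

1175 = 5² · 47; 5075 = 5² · 7 · 29; 9025 = 5² · 19²
lcm takes max exponent of each prime: 5² · 7 · 19² · 29 · 47 = 86107525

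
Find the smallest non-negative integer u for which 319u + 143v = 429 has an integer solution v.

Euclid: 319 = 2·143 + 33; 143 = 4·33 + 11; 33 = 3·11 + 0 → gcd = 11; 429 = 11·39.
Back-substitution yields 319·(-4) + 143·(9) = 11, so one solution is u = -4·39 = -156, v = 9·39 = 351.
Solutions in u differ by 143/11 = 13; the one in [0, 13) is -156 mod 13 = 0.

0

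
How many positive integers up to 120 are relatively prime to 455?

75

Prime factors of 455: 5, 7, 13. Count integers ≤ 120 divisible by none of them.
By inclusion–exclusion: 120 − ⌊120/5⌋ − ⌊120/7⌋ − ⌊120/13⌋ + ⌊120/35⌋ + ⌊120/65⌋ + ⌊120/91⌋ − ⌊120/455⌋ = 75.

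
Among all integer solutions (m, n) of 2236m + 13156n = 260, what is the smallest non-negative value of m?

Euclid: 13156 = 5·2236 + 1976; 2236 = 1·1976 + 260; 1976 = 7·260 + 156; 260 = 1·156 + 104; 156 = 1·104 + 52; 104 = 2·52 + 0 → gcd = 52; 260 = 52·5.
Back-substitution yields 2236·(-100) + 13156·(17) = 52, so one solution is m = -100·5 = -500, n = 17·5 = 85.
Solutions in m differ by 13156/52 = 253; the one in [0, 253) is -500 mod 253 = 6.

6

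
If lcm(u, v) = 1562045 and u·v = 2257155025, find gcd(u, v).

gcd·lcm = product, so gcd = 2257155025/1562045 = 1445.

1445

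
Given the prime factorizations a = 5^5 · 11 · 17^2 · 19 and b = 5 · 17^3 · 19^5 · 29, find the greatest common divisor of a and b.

min exponent per shared prime: 5 · 17^2 · 19 = 27455

27455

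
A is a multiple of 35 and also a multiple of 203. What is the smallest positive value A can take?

35 = 5 · 7; 203 = 7 · 29
max exponents: 5 · 7 · 29 = 1015

1015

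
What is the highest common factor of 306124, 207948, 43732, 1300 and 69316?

gcd(306124, 207948): 306124 = 1·207948 + 98176; 207948 = 2·98176 + 11596; 98176 = 8·11596 + 5408; 11596 = 2·5408 + 780; 5408 = 6·780 + 728; 780 = 1·728 + 52; 728 = 14·52 + 0 → 52
gcd(52, 43732): 43732 = 841·52 + 0 → 52
gcd(52, 1300): 1300 = 25·52 + 0 → 52
gcd(52, 69316): 69316 = 1333·52 + 0 → 52

52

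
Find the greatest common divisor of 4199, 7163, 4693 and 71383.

gcd(4199, 7163): 7163 = 1·4199 + 2964; 4199 = 1·2964 + 1235; 2964 = 2·1235 + 494; 1235 = 2·494 + 247; 494 = 2·247 + 0 → 247
gcd(247, 4693): 4693 = 19·247 + 0 → 247
gcd(247, 71383): 71383 = 289·247 + 0 → 247

247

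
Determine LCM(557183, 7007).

gcd first: 557183 = 79·7007 + 3630; 7007 = 1·3630 + 3377; 3630 = 1·3377 + 253; 3377 = 13·253 + 88; 253 = 2·88 + 77; 88 = 1·77 + 11; 77 = 7·11 + 0 → gcd = 11
lcm = 557183·7007/gcd = 3904181281/11 = 354925571

354925571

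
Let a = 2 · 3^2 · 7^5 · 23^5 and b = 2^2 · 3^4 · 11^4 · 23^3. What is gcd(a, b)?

min exponent per shared prime: 2 · 3^2 · 23^3 = 219006

219006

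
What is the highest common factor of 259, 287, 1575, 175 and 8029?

259 = 7 · 37; 287 = 7 · 41; 1575 = 3² · 5² · 7; 175 = 5² · 7; 8029 = 7 · 31 · 37
gcd takes min exponent of each prime: 7 = 7

7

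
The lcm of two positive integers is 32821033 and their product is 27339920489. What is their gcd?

gcd·lcm = product, so gcd = 27339920489/32821033 = 833.

833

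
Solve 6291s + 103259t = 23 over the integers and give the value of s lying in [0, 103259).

gcd(6291, 103259) = 1 (Euclid: 103259 = 16·6291 + 2603; 6291 = 2·2603 + 1085; 2603 = 2·1085 + 433; 1085 = 2·433 + 219; 433 = 1·219 + 214; 219 = 1·214 + 5; 214 = 42·5 + 4; 5 = 1·4 + 1; 4 = 4·1 + 0), and 1 | 23.
Extended Euclid: 6291·(20747) + 103259·(-1264) = 1. Scale by 23: s₀ = 477181.
General solution s = s₀ + 103259k; reducing mod 103259 gives s = 64145 (and t = -3908).

64145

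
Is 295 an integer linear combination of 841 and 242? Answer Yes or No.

By Bézout, 841u − 242v = 295 has integer solutions iff gcd(841, 242) | 295.
Euclid: 841 = 3·242 + 115; 242 = 2·115 + 12; 115 = 9·12 + 7; 12 = 1·7 + 5; 7 = 1·5 + 2; 5 = 2·2 + 1; 2 = 2·1 + 0. gcd = 1; 295 mod 1 = 0. Yes.

Yes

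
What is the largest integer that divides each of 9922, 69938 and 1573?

9922 = 2 · 11² · 41; 69938 = 2 · 11² · 17²; 1573 = 11² · 13
gcd takes min exponent of each prime: 11² = 121

121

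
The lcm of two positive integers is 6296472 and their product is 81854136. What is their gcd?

13

From gcd × lcm = uv: gcd = 81854136 / 6296472 = 13.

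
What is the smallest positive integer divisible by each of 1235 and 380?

gcd first: 1235 = 3·380 + 95; 380 = 4·95 + 0 → gcd = 95
lcm = 1235·380/gcd = 469300/95 = 4940

4940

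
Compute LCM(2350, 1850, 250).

434750

lcm(2350, 1850) = 2350·1850/gcd = 4347500/50 = 86950
lcm(86950, 250) = 86950·250/gcd = 21737500/50 = 434750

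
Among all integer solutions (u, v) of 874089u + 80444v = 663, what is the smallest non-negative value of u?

Reduce mod 80444: 874089u ≡ 663 (mod 80444). With g = gcd(874089, 80444) = 17 dividing 663, divide through: 51417u ≡ 39 (mod 4732).
Since gcd(51417, 4732) = 1, u ≡ 39·(51417)⁻¹ ≡ 611 (mod 4732). Smallest non-negative: 611.

611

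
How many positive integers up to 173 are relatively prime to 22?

Prime factors of 22: 2, 11. Count integers ≤ 173 divisible by none of them.
By inclusion–exclusion: 173 − ⌊173/2⌋ − ⌊173/11⌋ + ⌊173/22⌋ = 79.

79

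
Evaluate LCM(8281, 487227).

23874123

8281 = 7² · 13²; 487227 = 3 · 13² · 31²
max exponents: 3 · 7² · 13² · 31² = 23874123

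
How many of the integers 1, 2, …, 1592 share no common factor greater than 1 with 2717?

2717 = 11·13·19. Inclusion–exclusion on these primes:
1592 − ⌊1592/11⌋ − ⌊1592/13⌋ − ⌊1592/19⌋ + ⌊1592/143⌋ + ⌊1592/209⌋ + ⌊1592/247⌋ − ⌊1592/2717⌋ = 1267

1267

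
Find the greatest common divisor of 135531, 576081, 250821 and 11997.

gcd(135531, 576081): 576081 = 4·135531 + 33957; 135531 = 3·33957 + 33660; 33957 = 1·33660 + 297; 33660 = 113·297 + 99; 297 = 3·99 + 0 → 99
gcd(99, 250821): 250821 = 2533·99 + 54; 99 = 1·54 + 45; 54 = 1·45 + 9; 45 = 5·9 + 0 → 9
gcd(9, 11997): 11997 = 1333·9 + 0 → 9

9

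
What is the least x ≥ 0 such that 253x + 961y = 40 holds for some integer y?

gcd(253, 961) = 1 (Euclid: 961 = 3·253 + 202; 253 = 1·202 + 51; 202 = 3·51 + 49; 51 = 1·49 + 2; 49 = 24·2 + 1; 2 = 2·1 + 0), and 1 | 40.
Extended Euclid: 253·(-471) + 961·(124) = 1. Scale by 40: x₀ = -18840.
General solution x = x₀ + 961t; reducing mod 961 gives x = 380 (and y = -100).

380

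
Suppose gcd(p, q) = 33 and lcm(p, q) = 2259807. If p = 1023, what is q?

Using pq = gcd(p,q)·lcm(p,q) = 33·2259807 = 74573631, we get q = 74573631/1023 = 72897.

72897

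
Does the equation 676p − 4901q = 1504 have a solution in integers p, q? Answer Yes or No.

By Bézout, 676p − 4901q = 1504 has integer solutions iff gcd(676, 4901) | 1504.
Euclid: 4901 = 7·676 + 169; 676 = 4·169 + 0. gcd = 169; 1504 mod 169 = 152. No.

No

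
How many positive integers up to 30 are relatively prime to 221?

Prime factors of 221: 13, 17. Count integers ≤ 30 divisible by none of them.
By inclusion–exclusion: 30 − ⌊30/13⌋ − ⌊30/17⌋ + ⌊30/221⌋ = 27.

27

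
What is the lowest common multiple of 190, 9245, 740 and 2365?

190 = 2 · 5 · 19; 9245 = 5 · 43²; 740 = 2² · 5 · 37; 2365 = 5 · 11 · 43
lcm takes max exponent of each prime: 2² · 5 · 11 · 19 · 37 · 43² = 285966340

285966340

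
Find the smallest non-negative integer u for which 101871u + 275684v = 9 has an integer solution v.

146671

Euclid: 275684 = 2·101871 + 71942; 101871 = 1·71942 + 29929; 71942 = 2·29929 + 12084; 29929 = 2·12084 + 5761; 12084 = 2·5761 + 562; 5761 = 10·562 + 141; 562 = 3·141 + 139; 141 = 1·139 + 2; 139 = 69·2 + 1; 2 = 2·1 + 0 → gcd = 1; 9 = 1·9.
Back-substitution yields 101871·(-136861) + 275684·(50573) = 1, so one solution is u = -136861·9 = -1231749, v = 50573·9 = 455157.
Solutions in u differ by 275684/1 = 275684; the one in [0, 275684) is -1231749 mod 275684 = 146671.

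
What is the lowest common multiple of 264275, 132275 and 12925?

264275 = 5² · 11 · 31²; 132275 = 5² · 11 · 13 · 37; 12925 = 5² · 11 · 47
lcm takes max exponent of each prime: 5² · 11 · 13 · 31² · 37 · 47 = 5974464925

5974464925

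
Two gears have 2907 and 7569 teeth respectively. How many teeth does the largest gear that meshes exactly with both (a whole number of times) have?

9

Euclid: 7569 = 2·2907 + 1755; 2907 = 1·1755 + 1152; 1755 = 1·1152 + 603; 1152 = 1·603 + 549; 603 = 1·549 + 54; 549 = 10·54 + 9; 54 = 6·9 + 0. Last nonzero remainder: 9.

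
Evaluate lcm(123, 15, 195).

7995

lcm(123, 15) = 123·15/gcd = 1845/3 = 615
lcm(615, 195) = 615·195/gcd = 119925/15 = 7995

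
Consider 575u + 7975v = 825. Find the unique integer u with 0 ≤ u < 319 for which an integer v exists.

gcd(575, 7975) = 25 (Euclid: 7975 = 13·575 + 500; 575 = 1·500 + 75; 500 = 6·75 + 50; 75 = 1·50 + 25; 50 = 2·25 + 0), and 25 | 825.
Extended Euclid: 575·(111) + 7975·(-8) = 25. Scale by 33: u₀ = 3663.
General solution u = u₀ + 319t; reducing mod 319 gives u = 154 (and v = -11).

154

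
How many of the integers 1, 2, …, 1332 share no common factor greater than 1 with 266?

Prime factors of 266: 2, 7, 19. Count integers ≤ 1332 divisible by none of them.
By inclusion–exclusion: 1332 − ⌊1332/2⌋ − ⌊1332/7⌋ − ⌊1332/19⌋ + ⌊1332/14⌋ + ⌊1332/38⌋ + ⌊1332/133⌋ − ⌊1332/266⌋ = 541.

541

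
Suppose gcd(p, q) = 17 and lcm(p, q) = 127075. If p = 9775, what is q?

221

p·q = gcd·lcm = 17·127075 = 2160275, so q = 2160275/9775 = 221.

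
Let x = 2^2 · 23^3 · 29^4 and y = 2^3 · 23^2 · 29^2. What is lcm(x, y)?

max exponent per prime: 2^3 · 23^3 · 29^4 = 68843903416

68843903416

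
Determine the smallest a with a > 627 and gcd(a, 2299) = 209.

836

2299 = 209·11. Any a with gcd(a, 2299) = 209 is a multiple of 209, say 209s, with s coprime to 11.
Need s > 627/209, so s ≥ 4. First s ≥ 4 with gcd(s, 11) = 1 is s = 4. Thus a = 209·4 = 836.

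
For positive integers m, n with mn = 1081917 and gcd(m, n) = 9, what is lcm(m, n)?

120213

gcd·lcm = product, so lcm = 1081917/9 = 120213.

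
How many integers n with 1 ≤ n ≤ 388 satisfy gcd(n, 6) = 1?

Prime factors of 6: 2, 3. Count integers ≤ 388 divisible by none of them.
By inclusion–exclusion: 388 − ⌊388/2⌋ − ⌊388/3⌋ + ⌊388/6⌋ = 129.

129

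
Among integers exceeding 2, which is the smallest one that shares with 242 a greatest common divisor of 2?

4

242 = 2·121. Any a with gcd(a, 242) = 2 is a multiple of 2, say 2s, with s coprime to 121.
Need s > 2/2, so s ≥ 2. First s ≥ 2 with gcd(s, 121) = 1 is s = 2. Thus a = 2·2 = 4.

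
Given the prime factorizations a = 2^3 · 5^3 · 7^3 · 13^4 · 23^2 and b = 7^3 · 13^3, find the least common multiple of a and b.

max exponent per prime: 2^3 · 5^3 · 7^3 · 13^4 · 23^2 = 5182307767000

5182307767000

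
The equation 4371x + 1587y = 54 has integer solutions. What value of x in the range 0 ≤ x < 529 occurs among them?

8

gcd(4371, 1587) = 3 (Euclid: 4371 = 2·1587 + 1197; 1587 = 1·1197 + 390; 1197 = 3·390 + 27; 390 = 14·27 + 12; 27 = 2·12 + 3; 12 = 4·3 + 0), and 3 | 54.
Extended Euclid: 4371·(118) + 1587·(-325) = 3. Scale by 18: x₀ = 2124.
General solution x = x₀ + 529t; reducing mod 529 gives x = 8 (and y = -22).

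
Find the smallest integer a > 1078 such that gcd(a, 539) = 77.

1155

Multiples of 77 above 1078: 77·15, 77·16, … . Need the cofactor coprime to 539/77 = 7.
Checking s = 15, 16, … the first with gcd(s, 7) = 1 is s = 15, giving 1155.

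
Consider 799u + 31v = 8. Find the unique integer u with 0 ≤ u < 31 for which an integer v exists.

21

gcd(799, 31) = 1 (Euclid: 799 = 25·31 + 24; 31 = 1·24 + 7; 24 = 3·7 + 3; 7 = 2·3 + 1; 3 = 3·1 + 0), and 1 | 8.
Extended Euclid: 799·(-9) + 31·(232) = 1. Scale by 8: u₀ = -72.
General solution u = u₀ + 31t; reducing mod 31 gives u = 21 (and v = -541).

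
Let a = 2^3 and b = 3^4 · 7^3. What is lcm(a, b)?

222264

max exponent per prime: 2^3 · 3^4 · 7^3 = 222264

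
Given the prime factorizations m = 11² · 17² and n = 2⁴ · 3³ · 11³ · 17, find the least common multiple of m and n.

max exponent per prime: 2⁴ · 3³ · 11³ · 17² = 166172688

166172688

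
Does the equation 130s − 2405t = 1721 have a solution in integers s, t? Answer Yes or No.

No

gcd(130, 2405): 2405 = 18·130 + 65; 130 = 2·65 + 0 → 65
65 does not divide 1721, so a solution does not exist.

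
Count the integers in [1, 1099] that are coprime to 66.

66 = 2·3·11. Inclusion–exclusion on these primes:
1099 − ⌊1099/2⌋ − ⌊1099/3⌋ − ⌊1099/11⌋ + ⌊1099/6⌋ + ⌊1099/22⌋ + ⌊1099/33⌋ − ⌊1099/66⌋ = 334

334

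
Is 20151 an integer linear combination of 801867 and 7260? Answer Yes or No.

No

gcd(801867, 7260): 801867 = 110·7260 + 3267; 7260 = 2·3267 + 726; 3267 = 4·726 + 363; 726 = 2·363 + 0 → 363
363 does not divide 20151, so a solution does not exist.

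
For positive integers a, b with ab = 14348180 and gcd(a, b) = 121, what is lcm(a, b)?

gcd·lcm = product, so lcm = 14348180/121 = 118580.

118580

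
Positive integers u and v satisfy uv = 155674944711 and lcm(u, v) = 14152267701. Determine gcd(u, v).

gcd·lcm = product, so gcd = 155674944711/14152267701 = 11.

11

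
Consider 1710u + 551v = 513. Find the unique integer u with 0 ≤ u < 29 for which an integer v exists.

9

Reduce mod 551: 1710u ≡ 513 (mod 551). With g = gcd(1710, 551) = 19 dividing 513, divide through: 90u ≡ 27 (mod 29).
Since gcd(90, 29) = 1, u ≡ 27·(90)⁻¹ ≡ 9 (mod 29). Smallest non-negative: 9.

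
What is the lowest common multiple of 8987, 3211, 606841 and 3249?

8987 = 11 · 19 · 43; 3211 = 13² · 19; 606841 = 19² · 41²; 3249 = 3² · 19²
lcm takes max exponent of each prime: 3² · 11 · 13² · 19² · 41² · 43 = 436581441153

436581441153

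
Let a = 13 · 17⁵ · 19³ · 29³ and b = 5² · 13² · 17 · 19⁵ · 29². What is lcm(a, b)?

362270790403147616575

max exponent per prime: 5² · 13² · 17⁵ · 19⁵ · 29³ = 362270790403147616575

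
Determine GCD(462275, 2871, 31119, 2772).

11

462275 = 5² · 11 · 41²; 2871 = 3² · 11 · 29; 31119 = 3 · 11 · 23 · 41; 2772 = 2² · 3² · 7 · 11
gcd takes min exponent of each prime: 11 = 11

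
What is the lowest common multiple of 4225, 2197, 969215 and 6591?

188996925

lcm(4225, 2197) = 4225·2197/gcd = 9282325/169 = 54925
lcm(54925, 969215) = 54925·969215/gcd = 53234133875/845 = 62998975
lcm(62998975, 6591) = 62998975·6591/gcd = 415226244225/2197 = 188996925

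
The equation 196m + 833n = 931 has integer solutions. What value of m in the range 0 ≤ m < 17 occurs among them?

9

gcd(196, 833) = 49 (Euclid: 833 = 4·196 + 49; 196 = 4·49 + 0), and 49 | 931.
Extended Euclid: 196·(-4) + 833·(1) = 49. Scale by 19: m₀ = -76.
General solution m = m₀ + 17t; reducing mod 17 gives m = 9 (and n = -1).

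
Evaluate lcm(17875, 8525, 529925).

1067798875

lcm(17875, 8525) = 17875·8525/gcd = 152384375/275 = 554125
lcm(554125, 529925) = 554125·529925/gcd = 293644690625/275 = 1067798875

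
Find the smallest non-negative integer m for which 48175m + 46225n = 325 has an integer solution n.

gcd(48175, 46225) = 25 (Euclid: 48175 = 1·46225 + 1950; 46225 = 23·1950 + 1375; 1950 = 1·1375 + 575; 1375 = 2·575 + 225; 575 = 2·225 + 125; 225 = 1·125 + 100; 125 = 1·100 + 25; 100 = 4·25 + 0), and 25 | 325.
Extended Euclid: 48175·(403) + 46225·(-420) = 25. Scale by 13: m₀ = 5239.
General solution m = m₀ + 1849t; reducing mod 1849 gives m = 1541 (and n = -1606).

1541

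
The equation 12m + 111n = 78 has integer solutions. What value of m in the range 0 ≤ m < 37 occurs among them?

25

Euclid: 111 = 9·12 + 3; 12 = 4·3 + 0 → gcd = 3; 78 = 3·26.
Back-substitution yields 12·(-9) + 111·(1) = 3, so one solution is m = -9·26 = -234, n = 1·26 = 26.
Solutions in m differ by 111/3 = 37; the one in [0, 37) is -234 mod 37 = 25.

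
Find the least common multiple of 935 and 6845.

1280015

gcd first: 6845 = 7·935 + 300; 935 = 3·300 + 35; 300 = 8·35 + 20; 35 = 1·20 + 15; 20 = 1·15 + 5; 15 = 3·5 + 0 → gcd = 5
lcm = 935·6845/gcd = 6400075/5 = 1280015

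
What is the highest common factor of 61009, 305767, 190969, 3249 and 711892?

61009 = 13² · 19²; 305767 = 7 · 11² · 19²; 190969 = 19² · 23²; 3249 = 3² · 19²; 711892 = 2² · 17 · 19² · 29
gcd takes min exponent of each prime: 19² = 361

361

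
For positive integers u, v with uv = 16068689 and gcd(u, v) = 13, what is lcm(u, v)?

1236053

For any two positive integers, gcd × lcm equals their product. Hence lcm = 16068689 / 13 = 1236053.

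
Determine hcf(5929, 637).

49

5929 = 7² · 11²
637 = 7² · 13
Common: 7² = 49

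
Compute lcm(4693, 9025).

117325

gcd first: 9025 = 1·4693 + 4332; 4693 = 1·4332 + 361; 4332 = 12·361 + 0 → gcd = 361
lcm = 4693·9025/gcd = 42354325/361 = 117325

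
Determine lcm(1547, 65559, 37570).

1326258570

1547 = 7 · 13 · 17; 65559 = 3 · 13 · 41²; 37570 = 2 · 5 · 13 · 17²
lcm takes max exponent of each prime: 2 · 3 · 5 · 7 · 13 · 17² · 41² = 1326258570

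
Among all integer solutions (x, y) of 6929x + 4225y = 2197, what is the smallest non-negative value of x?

18

gcd(6929, 4225) = 169 (Euclid: 6929 = 1·4225 + 2704; 4225 = 1·2704 + 1521; 2704 = 1·1521 + 1183; 1521 = 1·1183 + 338; 1183 = 3·338 + 169; 338 = 2·169 + 0), and 169 | 2197.
Extended Euclid: 6929·(11) + 4225·(-18) = 169. Scale by 13: x₀ = 143.
General solution x = x₀ + 25t; reducing mod 25 gives x = 18 (and y = -29).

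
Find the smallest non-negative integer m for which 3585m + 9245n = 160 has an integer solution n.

784

gcd(3585, 9245) = 5 (Euclid: 9245 = 2·3585 + 2075; 3585 = 1·2075 + 1510; 2075 = 1·1510 + 565; 1510 = 2·565 + 380; 565 = 1·380 + 185; 380 = 2·185 + 10; 185 = 18·10 + 5; 10 = 2·5 + 0), and 5 | 160.
Extended Euclid: 3585·(-900) + 9245·(349) = 5. Scale by 32: m₀ = -28800.
General solution m = m₀ + 1849t; reducing mod 1849 gives m = 784 (and n = -304).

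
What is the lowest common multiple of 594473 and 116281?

571288553

594473 = 11² · 17³; 116281 = 11² · 31²
max exponents: 11² · 17³ · 31² = 571288553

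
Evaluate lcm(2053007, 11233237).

63883418819

gcd first: 11233237 = 5·2053007 + 968202; 2053007 = 2·968202 + 116603; 968202 = 8·116603 + 35378; 116603 = 3·35378 + 10469; 35378 = 3·10469 + 3971; 10469 = 2·3971 + 2527; 3971 = 1·2527 + 1444; 2527 = 1·1444 + 1083; 1444 = 1·1083 + 361; 1083 = 3·361 + 0 → gcd = 361
lcm = 2053007·11233237/gcd = 23061914193659/361 = 63883418819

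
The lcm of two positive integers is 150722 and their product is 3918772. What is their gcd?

From gcd × lcm = pq: gcd = 3918772 / 150722 = 26.

26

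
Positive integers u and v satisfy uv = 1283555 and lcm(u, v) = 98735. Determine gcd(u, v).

From gcd × lcm = uv: gcd = 1283555 / 98735 = 13.

13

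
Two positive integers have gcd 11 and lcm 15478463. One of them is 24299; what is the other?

m·n = gcd·lcm = 11·15478463 = 170263093, so n = 170263093/24299 = 7007.

7007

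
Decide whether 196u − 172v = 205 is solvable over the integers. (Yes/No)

By Bézout, 196u − 172v = 205 has integer solutions iff gcd(196, 172) | 205.
Euclid: 196 = 1·172 + 24; 172 = 7·24 + 4; 24 = 6·4 + 0. gcd = 4; 205 mod 4 = 1. No.

No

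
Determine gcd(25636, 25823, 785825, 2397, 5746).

17

gcd(25636, 25823): 25823 = 1·25636 + 187; 25636 = 137·187 + 17; 187 = 11·17 + 0 → 17
gcd(17, 785825): 785825 = 46225·17 + 0 → 17
gcd(17, 2397): 2397 = 141·17 + 0 → 17
gcd(17, 5746): 5746 = 338·17 + 0 → 17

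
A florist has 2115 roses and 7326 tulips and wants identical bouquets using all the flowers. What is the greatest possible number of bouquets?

9

Euclid: 7326 = 3·2115 + 981; 2115 = 2·981 + 153; 981 = 6·153 + 63; 153 = 2·63 + 27; 63 = 2·27 + 9; 27 = 3·9 + 0. Last nonzero remainder: 9.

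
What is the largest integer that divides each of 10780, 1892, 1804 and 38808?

gcd(10780, 1892): 10780 = 5·1892 + 1320; 1892 = 1·1320 + 572; 1320 = 2·572 + 176; 572 = 3·176 + 44; 176 = 4·44 + 0 → 44
gcd(44, 1804): 1804 = 41·44 + 0 → 44
gcd(44, 38808): 38808 = 882·44 + 0 → 44

44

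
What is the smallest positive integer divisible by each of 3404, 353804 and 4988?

3404 = 2² · 23 · 37; 353804 = 2² · 11² · 17 · 43; 4988 = 2² · 29 · 43
lcm takes max exponent of each prime: 2² · 11² · 17 · 23 · 29 · 37 · 43 = 8731528916

8731528916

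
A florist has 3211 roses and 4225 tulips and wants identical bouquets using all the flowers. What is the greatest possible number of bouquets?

169

3211 = 13² · 19
4225 = 5² · 13²
Common: 13² = 169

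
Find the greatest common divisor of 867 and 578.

867 = 3 · 17²
578 = 2 · 17²
Common: 17² = 289

289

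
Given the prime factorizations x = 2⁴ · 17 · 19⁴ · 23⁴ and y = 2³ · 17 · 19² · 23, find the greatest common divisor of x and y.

1129208

min exponent per shared prime: 2³ · 17 · 19² · 23 = 1129208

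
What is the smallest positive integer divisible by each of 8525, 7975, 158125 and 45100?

lcm(8525, 7975) = 8525·7975/gcd = 67986875/275 = 247225
lcm(247225, 158125) = 247225·158125/gcd = 39092453125/275 = 142154375
lcm(142154375, 45100) = 142154375·45100/gcd = 6411162312500/275 = 23313317500

23313317500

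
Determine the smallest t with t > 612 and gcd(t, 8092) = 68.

Multiples of 68 above 612: 68·10, 68·11, … . Need the cofactor coprime to 8092/68 = 119.
Checking s = 10, 11, … the first with gcd(s, 119) = 1 is s = 10, giving 680.

680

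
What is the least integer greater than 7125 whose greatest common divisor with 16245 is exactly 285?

7410

Multiples of 285 above 7125: 285·26, 285·27, … . Need the cofactor coprime to 16245/285 = 57.
Checking s = 26, 27, … the first with gcd(s, 57) = 1 is s = 26, giving 7410.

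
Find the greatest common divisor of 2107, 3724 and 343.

gcd(2107, 3724): 3724 = 1·2107 + 1617; 2107 = 1·1617 + 490; 1617 = 3·490 + 147; 490 = 3·147 + 49; 147 = 3·49 + 0 → 49
gcd(49, 343): 343 = 7·49 + 0 → 49

49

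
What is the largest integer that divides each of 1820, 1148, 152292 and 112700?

28

1820 = 2² · 5 · 7 · 13; 1148 = 2² · 7 · 41; 152292 = 2² · 3 · 7³ · 37; 112700 = 2² · 5² · 7² · 23
gcd takes min exponent of each prime: 2² · 7 = 28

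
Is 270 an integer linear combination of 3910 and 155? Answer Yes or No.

By Bézout, 3910u + 155v = 270 has integer solutions iff gcd(3910, 155) | 270.
Euclid: 3910 = 25·155 + 35; 155 = 4·35 + 15; 35 = 2·15 + 5; 15 = 3·5 + 0. gcd = 5; 270 mod 5 = 0. Yes.

Yes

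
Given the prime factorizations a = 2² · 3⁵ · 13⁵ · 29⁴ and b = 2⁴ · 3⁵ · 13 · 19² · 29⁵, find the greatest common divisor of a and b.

8937202716

min exponent per shared prime: 2² · 3⁵ · 13 · 29⁴ = 8937202716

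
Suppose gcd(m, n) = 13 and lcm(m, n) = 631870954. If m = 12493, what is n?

657514

m·n = gcd·lcm = 13·631870954 = 8214322402, so n = 8214322402/12493 = 657514.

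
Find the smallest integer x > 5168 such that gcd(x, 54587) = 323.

5491

Multiples of 323 above 5168: 323·17, 323·18, … . Need the cofactor coprime to 54587/323 = 169.
Checking s = 17, 18, … the first with gcd(s, 169) = 1 is s = 17, giving 5491.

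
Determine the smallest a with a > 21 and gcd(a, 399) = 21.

42

Multiples of 21 above 21: 21·2, 21·3, … . Need the cofactor coprime to 399/21 = 19.
Checking s = 2, 3, … the first with gcd(s, 19) = 1 is s = 2, giving 42.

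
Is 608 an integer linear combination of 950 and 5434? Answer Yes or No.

Yes

By Bézout, 950x − 5434y = 608 has integer solutions iff gcd(950, 5434) | 608.
Euclid: 5434 = 5·950 + 684; 950 = 1·684 + 266; 684 = 2·266 + 152; 266 = 1·152 + 114; 152 = 1·114 + 38; 114 = 3·38 + 0. gcd = 38; 608 mod 38 = 0. Yes.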